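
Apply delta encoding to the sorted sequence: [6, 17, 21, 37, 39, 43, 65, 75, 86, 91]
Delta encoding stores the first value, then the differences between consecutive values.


First value: 6
Deltas:
  17 - 6 = 11
  21 - 17 = 4
  37 - 21 = 16
  39 - 37 = 2
  43 - 39 = 4
  65 - 43 = 22
  75 - 65 = 10
  86 - 75 = 11
  91 - 86 = 5


Delta encoded: [6, 11, 4, 16, 2, 4, 22, 10, 11, 5]


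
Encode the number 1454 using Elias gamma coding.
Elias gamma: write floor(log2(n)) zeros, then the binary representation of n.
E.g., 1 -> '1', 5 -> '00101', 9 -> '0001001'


num_bits = floor(log2(1454)) + 1 = 11
leading_zeros = num_bits - 1 = 10
binary(1454) = 10110101110

Elias gamma(1454) = '0000000000' + '10110101110' = 000000000010110101110 (21 bits)


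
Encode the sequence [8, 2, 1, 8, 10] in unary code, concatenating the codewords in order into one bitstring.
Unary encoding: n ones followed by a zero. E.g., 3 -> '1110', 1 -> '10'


Encode each number as n ones followed by a terminating 0:
  8 -> 111111110 (9 bits)
  2 -> 110 (3 bits)
  1 -> 10 (2 bits)
  8 -> 111111110 (9 bits)
  10 -> 11111111110 (11 bits)
Total length = 9 + 3 + 2 + 9 + 11 = 34 bits.

Unary([8, 2, 1, 8, 10]) = 1111111101101011111111011111111110 (34 bits)


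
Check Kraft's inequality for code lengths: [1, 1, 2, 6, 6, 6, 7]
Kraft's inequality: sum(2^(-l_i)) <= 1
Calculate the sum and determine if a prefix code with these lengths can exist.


Sum = 2^(-1) + 2^(-1) + 2^(-2) + 2^(-6) + 2^(-6) + 2^(-6) + 2^(-7)
    = 0.5 + 0.5 + 0.25 + 0.015625 + 0.015625 + 0.015625 + 0.0078125
    = 167/128 = 1.3046875
Since 1.3046875 > 1, Kraft's inequality is NOT satisfied.
A prefix code with these lengths CANNOT exist.

Kraft sum = 1.3046875. Not satisfied.


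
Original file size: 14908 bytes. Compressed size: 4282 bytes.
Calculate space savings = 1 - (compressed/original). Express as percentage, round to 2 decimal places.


ratio = compressed/original = 4282/14908 = 0.287228
savings = 1 - ratio = 1 - 0.287228 = 0.712772
as a percentage: 0.712772 * 100 = 71.28%

Space savings = 1 - 4282/14908 = 71.28%


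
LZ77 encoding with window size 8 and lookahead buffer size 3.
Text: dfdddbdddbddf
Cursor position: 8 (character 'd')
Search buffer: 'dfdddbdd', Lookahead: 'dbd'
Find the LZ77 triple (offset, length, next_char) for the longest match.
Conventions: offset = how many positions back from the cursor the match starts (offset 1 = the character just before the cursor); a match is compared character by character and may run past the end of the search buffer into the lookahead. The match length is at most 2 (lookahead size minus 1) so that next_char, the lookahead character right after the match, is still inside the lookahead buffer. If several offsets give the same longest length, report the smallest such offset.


Try each offset into the search buffer:
  offset=1 (pos 7, char 'd'): match length 1
  offset=2 (pos 6, char 'd'): match length 1
  offset=3 (pos 5, char 'b'): match length 0
  offset=4 (pos 4, char 'd'): match length 2
  offset=5 (pos 3, char 'd'): match length 1
  offset=6 (pos 2, char 'd'): match length 1
  offset=7 (pos 1, char 'f'): match length 0
  offset=8 (pos 0, char 'd'): match length 1
Longest match has length 2 at offset 4.
next_char = character at position 8 + 2 = 10 -> 'd'

Best match: offset=4, length=2 (matching 'db' starting at position 4)
LZ77 triple: (4, 2, 'd')


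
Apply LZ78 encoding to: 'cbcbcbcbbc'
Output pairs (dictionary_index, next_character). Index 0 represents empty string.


LZ78 encoding steps:
Dictionary: {0: ''}
Step 1: w='' (idx 0), next='c' -> output (0, 'c'), add 'c' as idx 1
Step 2: w='' (idx 0), next='b' -> output (0, 'b'), add 'b' as idx 2
Step 3: w='c' (idx 1), next='b' -> output (1, 'b'), add 'cb' as idx 3
Step 4: w='cb' (idx 3), next='c' -> output (3, 'c'), add 'cbc' as idx 4
Step 5: w='b' (idx 2), next='b' -> output (2, 'b'), add 'bb' as idx 5
Step 6: w='c' (idx 1), end of input -> output (1, '')


Encoded: [(0, 'c'), (0, 'b'), (1, 'b'), (3, 'c'), (2, 'b'), (1, '')]


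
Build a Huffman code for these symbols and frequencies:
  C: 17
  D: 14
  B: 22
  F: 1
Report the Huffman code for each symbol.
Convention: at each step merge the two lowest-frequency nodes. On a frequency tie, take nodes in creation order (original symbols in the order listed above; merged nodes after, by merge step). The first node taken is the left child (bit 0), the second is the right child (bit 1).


Huffman tree construction:
Step 1: Merge F(1) + D(14) = 15
Step 2: Merge (F+D)(15) + C(17) = 32
Step 3: Merge B(22) + ((F+D)+C)(32) = 54
Read each symbol's code off the tree from the root (left child = 0, right child = 1).

Codes:
  C: 11 (length 2)
  D: 101 (length 3)
  B: 0 (length 1)
  F: 100 (length 3)
Average code length: 101/54 = 1.8704 bits/symbol


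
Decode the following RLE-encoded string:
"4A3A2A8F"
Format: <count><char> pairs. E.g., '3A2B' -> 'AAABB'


Expanding each <count><char> pair:
  4A -> 'AAAA'
  3A -> 'AAA'
  2A -> 'AA'
  8F -> 'FFFFFFFF'

Decoded = AAAAAAAAAFFFFFFFF


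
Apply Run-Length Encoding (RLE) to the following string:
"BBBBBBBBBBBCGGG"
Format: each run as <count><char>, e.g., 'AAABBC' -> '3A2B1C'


Scanning runs left to right:
  i=0: run of 'B' x 11 -> '11B'
  i=11: run of 'C' x 1 -> '1C'
  i=12: run of 'G' x 3 -> '3G'

RLE = 11B1C3G


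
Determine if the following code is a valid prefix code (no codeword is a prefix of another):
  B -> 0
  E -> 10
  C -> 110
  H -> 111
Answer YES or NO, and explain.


Checking each pair (does one codeword prefix another?):
  B='0' vs E='10': no prefix
  B='0' vs C='110': no prefix
  B='0' vs H='111': no prefix
  E='10' vs B='0': no prefix
  E='10' vs C='110': no prefix
  E='10' vs H='111': no prefix
  C='110' vs B='0': no prefix
  C='110' vs E='10': no prefix
  C='110' vs H='111': no prefix
  H='111' vs B='0': no prefix
  H='111' vs E='10': no prefix
  H='111' vs C='110': no prefix
No violation found over all pairs.

YES -- this is a valid prefix code. No codeword is a prefix of any other codeword.


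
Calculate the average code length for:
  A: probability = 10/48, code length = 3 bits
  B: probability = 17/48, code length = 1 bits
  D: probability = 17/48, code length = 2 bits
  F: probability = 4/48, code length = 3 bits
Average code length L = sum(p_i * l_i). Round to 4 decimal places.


Weighted contributions p_i * l_i:
  A: (10/48) * 3 = 30/48
  B: (17/48) * 1 = 17/48
  D: (17/48) * 2 = 34/48
  F: (4/48) * 3 = 12/48
Sum = (30 + 17 + 34 + 12)/48 = 93/48

L = 93/48 = 1.9375 bits/symbol


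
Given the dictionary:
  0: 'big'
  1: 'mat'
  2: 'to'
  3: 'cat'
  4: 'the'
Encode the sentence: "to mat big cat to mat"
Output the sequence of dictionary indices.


Look up each word in the dictionary:
  'to' -> 2
  'mat' -> 1
  'big' -> 0
  'cat' -> 3
  'to' -> 2
  'mat' -> 1

Encoded: [2, 1, 0, 3, 2, 1]


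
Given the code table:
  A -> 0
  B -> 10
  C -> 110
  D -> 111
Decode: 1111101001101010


Decoding:
111 -> D
110 -> C
10 -> B
0 -> A
110 -> C
10 -> B
10 -> B


Result: DCBACBB


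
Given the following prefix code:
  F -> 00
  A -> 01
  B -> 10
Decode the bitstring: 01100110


Decoding step by step:
Bits 01 -> A
Bits 10 -> B
Bits 01 -> A
Bits 10 -> B


Decoded message: ABAB


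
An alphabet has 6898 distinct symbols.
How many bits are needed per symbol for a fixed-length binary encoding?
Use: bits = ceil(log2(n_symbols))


log2(6898) = 12.752
Bracket: 2^12 = 4096 < 6898 <= 2^13 = 8192
So ceil(log2(6898)) = 13

bits = ceil(log2(6898)) = ceil(12.752) = 13 bits


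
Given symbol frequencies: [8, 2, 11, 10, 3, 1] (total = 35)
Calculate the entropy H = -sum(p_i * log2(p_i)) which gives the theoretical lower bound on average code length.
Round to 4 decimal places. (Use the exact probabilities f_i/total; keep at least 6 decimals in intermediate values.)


Per-symbol terms -p_i * log2(p_i) with p_i = f_i/35:
  p = 8/35 = 0.228571: log2(p) = -2.129283, -p*log2(p) = 0.486693
  p = 2/35 = 0.057143: log2(p) = -4.129283, -p*log2(p) = 0.235959
  p = 11/35 = 0.314286: log2(p) = -1.669851, -p*log2(p) = 0.524810
  p = 10/35 = 0.285714: log2(p) = -1.807355, -p*log2(p) = 0.516387
  p = 3/35 = 0.085714: log2(p) = -3.544321, -p*log2(p) = 0.303799
  p = 1/35 = 0.028571: log2(p) = -5.129283, -p*log2(p) = 0.146551
H = 0.486693 + 0.235959 + 0.524810 + 0.516387 + 0.303799 + 0.146551 = 2.214199

H = 2.2142 bits/symbol


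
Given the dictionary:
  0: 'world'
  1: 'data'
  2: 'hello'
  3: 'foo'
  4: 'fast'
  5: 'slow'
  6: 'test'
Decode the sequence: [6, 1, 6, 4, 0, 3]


Look up each index in the dictionary:
  6 -> 'test'
  1 -> 'data'
  6 -> 'test'
  4 -> 'fast'
  0 -> 'world'
  3 -> 'foo'

Decoded: "test data test fast world foo"


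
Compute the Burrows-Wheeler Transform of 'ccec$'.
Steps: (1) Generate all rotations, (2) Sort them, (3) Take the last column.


Rotations (sorted):
  0: $ccec -> last char: c
  1: c$cce -> last char: e
  2: ccec$ -> last char: $
  3: cec$c -> last char: c
  4: ec$cc -> last char: c


BWT = ce$cc


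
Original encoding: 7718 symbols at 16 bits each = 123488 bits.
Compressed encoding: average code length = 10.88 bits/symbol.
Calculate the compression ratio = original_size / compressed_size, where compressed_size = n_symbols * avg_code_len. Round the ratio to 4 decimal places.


original_size = n_symbols * orig_bits = 7718 * 16 = 123488 bits
compressed_size = n_symbols * avg_code_len = 7718 * 10.88 = 83971.84 bits
ratio = original_size / compressed_size = 123488 / 83971.84 = 1.4706

Compression ratio = 1.4706


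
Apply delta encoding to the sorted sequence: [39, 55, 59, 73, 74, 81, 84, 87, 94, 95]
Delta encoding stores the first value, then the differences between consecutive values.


First value: 39
Deltas:
  55 - 39 = 16
  59 - 55 = 4
  73 - 59 = 14
  74 - 73 = 1
  81 - 74 = 7
  84 - 81 = 3
  87 - 84 = 3
  94 - 87 = 7
  95 - 94 = 1


Delta encoded: [39, 16, 4, 14, 1, 7, 3, 3, 7, 1]


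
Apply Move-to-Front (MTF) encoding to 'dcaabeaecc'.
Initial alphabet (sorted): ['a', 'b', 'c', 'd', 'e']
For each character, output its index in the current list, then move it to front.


MTF encoding:
'd': index 3 in ['a', 'b', 'c', 'd', 'e'] -> ['d', 'a', 'b', 'c', 'e']
'c': index 3 in ['d', 'a', 'b', 'c', 'e'] -> ['c', 'd', 'a', 'b', 'e']
'a': index 2 in ['c', 'd', 'a', 'b', 'e'] -> ['a', 'c', 'd', 'b', 'e']
'a': index 0 in ['a', 'c', 'd', 'b', 'e'] -> ['a', 'c', 'd', 'b', 'e']
'b': index 3 in ['a', 'c', 'd', 'b', 'e'] -> ['b', 'a', 'c', 'd', 'e']
'e': index 4 in ['b', 'a', 'c', 'd', 'e'] -> ['e', 'b', 'a', 'c', 'd']
'a': index 2 in ['e', 'b', 'a', 'c', 'd'] -> ['a', 'e', 'b', 'c', 'd']
'e': index 1 in ['a', 'e', 'b', 'c', 'd'] -> ['e', 'a', 'b', 'c', 'd']
'c': index 3 in ['e', 'a', 'b', 'c', 'd'] -> ['c', 'e', 'a', 'b', 'd']
'c': index 0 in ['c', 'e', 'a', 'b', 'd'] -> ['c', 'e', 'a', 'b', 'd']


Output: [3, 3, 2, 0, 3, 4, 2, 1, 3, 0]


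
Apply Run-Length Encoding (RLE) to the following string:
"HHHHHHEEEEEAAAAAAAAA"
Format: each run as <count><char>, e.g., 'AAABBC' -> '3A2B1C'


Scanning runs left to right:
  i=0: run of 'H' x 6 -> '6H'
  i=6: run of 'E' x 5 -> '5E'
  i=11: run of 'A' x 9 -> '9A'

RLE = 6H5E9A


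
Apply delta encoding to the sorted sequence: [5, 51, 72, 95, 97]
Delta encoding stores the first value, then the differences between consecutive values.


First value: 5
Deltas:
  51 - 5 = 46
  72 - 51 = 21
  95 - 72 = 23
  97 - 95 = 2


Delta encoded: [5, 46, 21, 23, 2]


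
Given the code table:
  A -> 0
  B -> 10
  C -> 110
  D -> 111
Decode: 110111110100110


Decoding:
110 -> C
111 -> D
110 -> C
10 -> B
0 -> A
110 -> C


Result: CDCBAC


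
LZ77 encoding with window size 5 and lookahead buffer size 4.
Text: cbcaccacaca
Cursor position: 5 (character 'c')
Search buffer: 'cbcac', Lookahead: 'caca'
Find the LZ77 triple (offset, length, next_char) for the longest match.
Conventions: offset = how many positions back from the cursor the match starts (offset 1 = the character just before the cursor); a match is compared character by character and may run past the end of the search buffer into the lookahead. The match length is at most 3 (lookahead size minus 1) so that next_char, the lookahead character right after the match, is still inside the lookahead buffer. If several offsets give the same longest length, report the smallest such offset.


Try each offset into the search buffer:
  offset=1 (pos 4, char 'c'): match length 1
  offset=2 (pos 3, char 'a'): match length 0
  offset=3 (pos 2, char 'c'): match length 3
  offset=4 (pos 1, char 'b'): match length 0
  offset=5 (pos 0, char 'c'): match length 1
Longest match has length 3 at offset 3.
next_char = character at position 5 + 3 = 8 -> 'a'

Best match: offset=3, length=3 (matching 'cac' starting at position 2)
LZ77 triple: (3, 3, 'a')


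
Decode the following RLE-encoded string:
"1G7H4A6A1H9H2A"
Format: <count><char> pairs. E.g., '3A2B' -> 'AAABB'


Expanding each <count><char> pair:
  1G -> 'G'
  7H -> 'HHHHHHH'
  4A -> 'AAAA'
  6A -> 'AAAAAA'
  1H -> 'H'
  9H -> 'HHHHHHHHH'
  2A -> 'AA'

Decoded = GHHHHHHHAAAAAAAAAAHHHHHHHHHHAA


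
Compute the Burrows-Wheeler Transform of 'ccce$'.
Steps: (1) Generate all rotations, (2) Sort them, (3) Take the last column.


Rotations (sorted):
  0: $ccce -> last char: e
  1: ccce$ -> last char: $
  2: cce$c -> last char: c
  3: ce$cc -> last char: c
  4: e$ccc -> last char: c


BWT = e$ccc


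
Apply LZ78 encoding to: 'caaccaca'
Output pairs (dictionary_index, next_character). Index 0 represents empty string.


LZ78 encoding steps:
Dictionary: {0: ''}
Step 1: w='' (idx 0), next='c' -> output (0, 'c'), add 'c' as idx 1
Step 2: w='' (idx 0), next='a' -> output (0, 'a'), add 'a' as idx 2
Step 3: w='a' (idx 2), next='c' -> output (2, 'c'), add 'ac' as idx 3
Step 4: w='c' (idx 1), next='a' -> output (1, 'a'), add 'ca' as idx 4
Step 5: w='ca' (idx 4), end of input -> output (4, '')


Encoded: [(0, 'c'), (0, 'a'), (2, 'c'), (1, 'a'), (4, '')]


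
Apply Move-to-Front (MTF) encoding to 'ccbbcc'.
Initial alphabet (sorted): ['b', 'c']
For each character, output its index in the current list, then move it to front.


MTF encoding:
'c': index 1 in ['b', 'c'] -> ['c', 'b']
'c': index 0 in ['c', 'b'] -> ['c', 'b']
'b': index 1 in ['c', 'b'] -> ['b', 'c']
'b': index 0 in ['b', 'c'] -> ['b', 'c']
'c': index 1 in ['b', 'c'] -> ['c', 'b']
'c': index 0 in ['c', 'b'] -> ['c', 'b']


Output: [1, 0, 1, 0, 1, 0]


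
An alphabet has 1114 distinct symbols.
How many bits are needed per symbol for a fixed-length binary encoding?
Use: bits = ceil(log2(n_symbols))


log2(1114) = 10.1215
Bracket: 2^10 = 1024 < 1114 <= 2^11 = 2048
So ceil(log2(1114)) = 11

bits = ceil(log2(1114)) = ceil(10.1215) = 11 bits


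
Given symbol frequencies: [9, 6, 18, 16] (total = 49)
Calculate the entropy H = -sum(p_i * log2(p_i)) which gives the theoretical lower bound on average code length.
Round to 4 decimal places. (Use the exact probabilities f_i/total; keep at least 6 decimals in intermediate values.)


Per-symbol terms -p_i * log2(p_i) with p_i = f_i/49:
  p = 9/49 = 0.183673: log2(p) = -2.444785, -p*log2(p) = 0.449042
  p = 6/49 = 0.122449: log2(p) = -3.029747, -p*log2(p) = 0.370989
  p = 18/49 = 0.367347: log2(p) = -1.444785, -p*log2(p) = 0.530737
  p = 16/49 = 0.326531: log2(p) = -1.614710, -p*log2(p) = 0.527252
H = 0.449042 + 0.370989 + 0.530737 + 0.527252 = 1.878020

H = 1.878 bits/symbol


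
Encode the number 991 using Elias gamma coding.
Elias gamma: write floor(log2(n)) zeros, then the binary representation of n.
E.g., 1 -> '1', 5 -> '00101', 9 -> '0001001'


num_bits = floor(log2(991)) + 1 = 10
leading_zeros = num_bits - 1 = 9
binary(991) = 1111011111

Elias gamma(991) = '000000000' + '1111011111' = 0000000001111011111 (19 bits)


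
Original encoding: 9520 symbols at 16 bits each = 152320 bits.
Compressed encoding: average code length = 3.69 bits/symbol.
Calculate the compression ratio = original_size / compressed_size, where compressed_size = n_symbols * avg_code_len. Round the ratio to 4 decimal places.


original_size = n_symbols * orig_bits = 9520 * 16 = 152320 bits
compressed_size = n_symbols * avg_code_len = 9520 * 3.69 = 35128.8 bits
ratio = original_size / compressed_size = 152320 / 35128.8 = 4.336

Compression ratio = 4.336


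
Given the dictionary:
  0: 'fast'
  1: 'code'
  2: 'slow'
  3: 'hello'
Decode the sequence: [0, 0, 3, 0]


Look up each index in the dictionary:
  0 -> 'fast'
  0 -> 'fast'
  3 -> 'hello'
  0 -> 'fast'

Decoded: "fast fast hello fast"


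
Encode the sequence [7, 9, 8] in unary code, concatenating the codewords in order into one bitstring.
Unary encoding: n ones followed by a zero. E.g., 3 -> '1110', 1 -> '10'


Encode each number as n ones followed by a terminating 0:
  7 -> 11111110 (8 bits)
  9 -> 1111111110 (10 bits)
  8 -> 111111110 (9 bits)
Total length = 8 + 10 + 9 = 27 bits.

Unary([7, 9, 8]) = 111111101111111110111111110 (27 bits)


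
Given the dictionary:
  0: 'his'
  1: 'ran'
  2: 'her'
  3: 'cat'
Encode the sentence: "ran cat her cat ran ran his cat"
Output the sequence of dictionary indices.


Look up each word in the dictionary:
  'ran' -> 1
  'cat' -> 3
  'her' -> 2
  'cat' -> 3
  'ran' -> 1
  'ran' -> 1
  'his' -> 0
  'cat' -> 3

Encoded: [1, 3, 2, 3, 1, 1, 0, 3]


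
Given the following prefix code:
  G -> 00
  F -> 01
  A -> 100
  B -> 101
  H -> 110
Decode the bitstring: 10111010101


Decoding step by step:
Bits 101 -> B
Bits 110 -> H
Bits 101 -> B
Bits 01 -> F


Decoded message: BHBF


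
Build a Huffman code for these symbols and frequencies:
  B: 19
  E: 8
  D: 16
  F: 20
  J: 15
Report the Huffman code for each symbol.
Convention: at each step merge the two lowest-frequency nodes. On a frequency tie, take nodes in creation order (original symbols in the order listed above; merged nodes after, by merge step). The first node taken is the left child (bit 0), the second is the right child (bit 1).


Huffman tree construction:
Step 1: Merge E(8) + J(15) = 23
Step 2: Merge D(16) + B(19) = 35
Step 3: Merge F(20) + (E+J)(23) = 43
Step 4: Merge (D+B)(35) + (F+(E+J))(43) = 78
Read each symbol's code off the tree from the root (left child = 0, right child = 1).

Codes:
  B: 01 (length 2)
  E: 110 (length 3)
  D: 00 (length 2)
  F: 10 (length 2)
  J: 111 (length 3)
Average code length: 179/78 = 2.2949 bits/symbol


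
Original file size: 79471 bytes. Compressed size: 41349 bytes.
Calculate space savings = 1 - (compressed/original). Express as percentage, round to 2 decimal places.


ratio = compressed/original = 41349/79471 = 0.520303
savings = 1 - ratio = 1 - 0.520303 = 0.479697
as a percentage: 0.479697 * 100 = 47.97%

Space savings = 1 - 41349/79471 = 47.97%


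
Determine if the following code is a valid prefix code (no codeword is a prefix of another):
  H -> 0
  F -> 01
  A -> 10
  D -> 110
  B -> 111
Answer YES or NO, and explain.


Checking each pair (does one codeword prefix another?):
  H='0' vs F='01': prefix -- VIOLATION

NO -- this is NOT a valid prefix code. H (0) is a prefix of F (01).


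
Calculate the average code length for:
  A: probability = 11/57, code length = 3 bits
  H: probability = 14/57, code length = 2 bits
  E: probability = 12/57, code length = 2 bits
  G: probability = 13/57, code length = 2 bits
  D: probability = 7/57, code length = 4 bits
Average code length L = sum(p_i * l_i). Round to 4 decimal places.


Weighted contributions p_i * l_i:
  A: (11/57) * 3 = 33/57
  H: (14/57) * 2 = 28/57
  E: (12/57) * 2 = 24/57
  G: (13/57) * 2 = 26/57
  D: (7/57) * 4 = 28/57
Sum = (33 + 28 + 24 + 26 + 28)/57 = 139/57

L = 139/57 = 2.4386 bits/symbol


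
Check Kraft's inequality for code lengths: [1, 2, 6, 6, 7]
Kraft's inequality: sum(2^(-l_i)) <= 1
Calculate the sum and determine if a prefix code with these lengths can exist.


Sum = 2^(-1) + 2^(-2) + 2^(-6) + 2^(-6) + 2^(-7)
    = 0.5 + 0.25 + 0.015625 + 0.015625 + 0.0078125
    = 101/128 = 0.7890625
Since 0.7890625 <= 1, Kraft's inequality IS satisfied.
A prefix code with these lengths CAN exist.

Kraft sum = 0.7890625. Satisfied.


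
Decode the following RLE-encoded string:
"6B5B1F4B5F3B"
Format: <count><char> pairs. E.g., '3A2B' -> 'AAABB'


Expanding each <count><char> pair:
  6B -> 'BBBBBB'
  5B -> 'BBBBB'
  1F -> 'F'
  4B -> 'BBBB'
  5F -> 'FFFFF'
  3B -> 'BBB'

Decoded = BBBBBBBBBBBFBBBBFFFFFBBB


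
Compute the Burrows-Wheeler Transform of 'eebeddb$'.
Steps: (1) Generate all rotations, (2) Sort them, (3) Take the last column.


Rotations (sorted):
  0: $eebeddb -> last char: b
  1: b$eebedd -> last char: d
  2: beddb$ee -> last char: e
  3: db$eebed -> last char: d
  4: ddb$eebe -> last char: e
  5: ebeddb$e -> last char: e
  6: eddb$eeb -> last char: b
  7: eebeddb$ -> last char: $


BWT = bdedeeb$


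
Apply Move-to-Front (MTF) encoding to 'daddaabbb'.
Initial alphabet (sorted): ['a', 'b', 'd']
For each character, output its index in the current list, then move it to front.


MTF encoding:
'd': index 2 in ['a', 'b', 'd'] -> ['d', 'a', 'b']
'a': index 1 in ['d', 'a', 'b'] -> ['a', 'd', 'b']
'd': index 1 in ['a', 'd', 'b'] -> ['d', 'a', 'b']
'd': index 0 in ['d', 'a', 'b'] -> ['d', 'a', 'b']
'a': index 1 in ['d', 'a', 'b'] -> ['a', 'd', 'b']
'a': index 0 in ['a', 'd', 'b'] -> ['a', 'd', 'b']
'b': index 2 in ['a', 'd', 'b'] -> ['b', 'a', 'd']
'b': index 0 in ['b', 'a', 'd'] -> ['b', 'a', 'd']
'b': index 0 in ['b', 'a', 'd'] -> ['b', 'a', 'd']


Output: [2, 1, 1, 0, 1, 0, 2, 0, 0]


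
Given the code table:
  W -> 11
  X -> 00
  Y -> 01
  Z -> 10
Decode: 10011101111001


Decoding:
10 -> Z
01 -> Y
11 -> W
01 -> Y
11 -> W
10 -> Z
01 -> Y


Result: ZYWYWZY


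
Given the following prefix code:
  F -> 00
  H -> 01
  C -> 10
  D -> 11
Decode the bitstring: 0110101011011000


Decoding step by step:
Bits 01 -> H
Bits 10 -> C
Bits 10 -> C
Bits 10 -> C
Bits 11 -> D
Bits 01 -> H
Bits 10 -> C
Bits 00 -> F


Decoded message: HCCCDHCF


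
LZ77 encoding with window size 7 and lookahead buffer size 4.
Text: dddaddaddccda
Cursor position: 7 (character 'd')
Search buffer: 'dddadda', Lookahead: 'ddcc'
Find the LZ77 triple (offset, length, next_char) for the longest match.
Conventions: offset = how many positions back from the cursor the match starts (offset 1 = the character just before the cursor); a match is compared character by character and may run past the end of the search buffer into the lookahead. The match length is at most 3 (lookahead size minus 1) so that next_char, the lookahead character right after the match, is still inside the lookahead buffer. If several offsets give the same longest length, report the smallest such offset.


Try each offset into the search buffer:
  offset=1 (pos 6, char 'a'): match length 0
  offset=2 (pos 5, char 'd'): match length 1
  offset=3 (pos 4, char 'd'): match length 2
  offset=4 (pos 3, char 'a'): match length 0
  offset=5 (pos 2, char 'd'): match length 1
  offset=6 (pos 1, char 'd'): match length 2
  offset=7 (pos 0, char 'd'): match length 2
Longest match has length 2, found at offsets 3, 6, 7; take the smallest, offset 3.
next_char = character at position 7 + 2 = 9 -> 'c'

Best match: offset=3, length=2 (matching 'dd' starting at position 4)
LZ77 triple: (3, 2, 'c')


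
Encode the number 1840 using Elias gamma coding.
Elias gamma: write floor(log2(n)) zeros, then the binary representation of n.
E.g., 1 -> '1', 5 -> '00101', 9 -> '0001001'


num_bits = floor(log2(1840)) + 1 = 11
leading_zeros = num_bits - 1 = 10
binary(1840) = 11100110000

Elias gamma(1840) = '0000000000' + '11100110000' = 000000000011100110000 (21 bits)


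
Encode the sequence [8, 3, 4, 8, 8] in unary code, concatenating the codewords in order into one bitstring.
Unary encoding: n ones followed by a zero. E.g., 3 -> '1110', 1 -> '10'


Encode each number as n ones followed by a terminating 0:
  8 -> 111111110 (9 bits)
  3 -> 1110 (4 bits)
  4 -> 11110 (5 bits)
  8 -> 111111110 (9 bits)
  8 -> 111111110 (9 bits)
Total length = 9 + 4 + 5 + 9 + 9 = 36 bits.

Unary([8, 3, 4, 8, 8]) = 111111110111011110111111110111111110 (36 bits)


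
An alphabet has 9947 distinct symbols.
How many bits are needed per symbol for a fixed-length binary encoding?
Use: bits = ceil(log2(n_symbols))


log2(9947) = 13.28
Bracket: 2^13 = 8192 < 9947 <= 2^14 = 16384
So ceil(log2(9947)) = 14

bits = ceil(log2(9947)) = ceil(13.28) = 14 bits


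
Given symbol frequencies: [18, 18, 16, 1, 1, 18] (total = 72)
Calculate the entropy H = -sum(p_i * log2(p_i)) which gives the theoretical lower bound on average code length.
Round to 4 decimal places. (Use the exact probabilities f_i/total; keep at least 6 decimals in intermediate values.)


Per-symbol terms -p_i * log2(p_i) with p_i = f_i/72:
  p = 18/72 = 0.250000: log2(p) = -2.000000, -p*log2(p) = 0.500000
  p = 18/72 = 0.250000: log2(p) = -2.000000, -p*log2(p) = 0.500000
  p = 16/72 = 0.222222: log2(p) = -2.169925, -p*log2(p) = 0.482206
  p = 1/72 = 0.013889: log2(p) = -6.169925, -p*log2(p) = 0.085693
  p = 1/72 = 0.013889: log2(p) = -6.169925, -p*log2(p) = 0.085693
  p = 18/72 = 0.250000: log2(p) = -2.000000, -p*log2(p) = 0.500000
H = 0.500000 + 0.500000 + 0.482206 + 0.085693 + 0.085693 + 0.500000 = 2.153592

H = 2.1536 bits/symbol


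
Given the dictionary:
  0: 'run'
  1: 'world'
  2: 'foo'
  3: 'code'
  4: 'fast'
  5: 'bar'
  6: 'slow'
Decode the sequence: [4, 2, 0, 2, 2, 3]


Look up each index in the dictionary:
  4 -> 'fast'
  2 -> 'foo'
  0 -> 'run'
  2 -> 'foo'
  2 -> 'foo'
  3 -> 'code'

Decoded: "fast foo run foo foo code"


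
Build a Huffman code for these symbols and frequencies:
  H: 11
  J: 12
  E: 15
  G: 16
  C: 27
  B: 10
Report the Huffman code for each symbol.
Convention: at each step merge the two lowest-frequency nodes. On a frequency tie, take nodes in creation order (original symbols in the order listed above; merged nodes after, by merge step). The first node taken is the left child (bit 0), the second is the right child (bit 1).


Huffman tree construction:
Step 1: Merge B(10) + H(11) = 21
Step 2: Merge J(12) + E(15) = 27
Step 3: Merge G(16) + (B+H)(21) = 37
Step 4: Merge C(27) + (J+E)(27) = 54
Step 5: Merge (G+(B+H))(37) + (C+(J+E))(54) = 91
Read each symbol's code off the tree from the root (left child = 0, right child = 1).

Codes:
  H: 011 (length 3)
  J: 110 (length 3)
  E: 111 (length 3)
  G: 00 (length 2)
  C: 10 (length 2)
  B: 010 (length 3)
Average code length: 230/91 = 2.5275 bits/symbol


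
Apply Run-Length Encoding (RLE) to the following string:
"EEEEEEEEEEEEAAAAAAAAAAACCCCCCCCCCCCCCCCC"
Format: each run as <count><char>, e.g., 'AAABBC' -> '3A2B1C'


Scanning runs left to right:
  i=0: run of 'E' x 12 -> '12E'
  i=12: run of 'A' x 11 -> '11A'
  i=23: run of 'C' x 17 -> '17C'

RLE = 12E11A17C


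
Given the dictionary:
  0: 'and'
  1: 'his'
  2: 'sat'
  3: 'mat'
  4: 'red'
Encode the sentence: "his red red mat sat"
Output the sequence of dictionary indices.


Look up each word in the dictionary:
  'his' -> 1
  'red' -> 4
  'red' -> 4
  'mat' -> 3
  'sat' -> 2

Encoded: [1, 4, 4, 3, 2]


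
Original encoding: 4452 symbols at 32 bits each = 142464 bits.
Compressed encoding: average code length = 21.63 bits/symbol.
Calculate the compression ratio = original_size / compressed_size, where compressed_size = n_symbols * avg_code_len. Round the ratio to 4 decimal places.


original_size = n_symbols * orig_bits = 4452 * 32 = 142464 bits
compressed_size = n_symbols * avg_code_len = 4452 * 21.63 = 96296.76 bits
ratio = original_size / compressed_size = 142464 / 96296.76 = 1.4794

Compression ratio = 1.4794


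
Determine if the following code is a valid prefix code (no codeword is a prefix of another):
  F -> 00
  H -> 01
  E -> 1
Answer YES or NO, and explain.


Checking each pair (does one codeword prefix another?):
  F='00' vs H='01': no prefix
  F='00' vs E='1': no prefix
  H='01' vs F='00': no prefix
  H='01' vs E='1': no prefix
  E='1' vs F='00': no prefix
  E='1' vs H='01': no prefix
No violation found over all pairs.

YES -- this is a valid prefix code. No codeword is a prefix of any other codeword.


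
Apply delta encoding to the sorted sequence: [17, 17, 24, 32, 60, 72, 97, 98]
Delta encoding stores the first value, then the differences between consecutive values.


First value: 17
Deltas:
  17 - 17 = 0
  24 - 17 = 7
  32 - 24 = 8
  60 - 32 = 28
  72 - 60 = 12
  97 - 72 = 25
  98 - 97 = 1


Delta encoded: [17, 0, 7, 8, 28, 12, 25, 1]


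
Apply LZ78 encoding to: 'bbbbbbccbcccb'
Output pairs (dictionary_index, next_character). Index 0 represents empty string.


LZ78 encoding steps:
Dictionary: {0: ''}
Step 1: w='' (idx 0), next='b' -> output (0, 'b'), add 'b' as idx 1
Step 2: w='b' (idx 1), next='b' -> output (1, 'b'), add 'bb' as idx 2
Step 3: w='bb' (idx 2), next='b' -> output (2, 'b'), add 'bbb' as idx 3
Step 4: w='' (idx 0), next='c' -> output (0, 'c'), add 'c' as idx 4
Step 5: w='c' (idx 4), next='b' -> output (4, 'b'), add 'cb' as idx 5
Step 6: w='c' (idx 4), next='c' -> output (4, 'c'), add 'cc' as idx 6
Step 7: w='cb' (idx 5), end of input -> output (5, '')


Encoded: [(0, 'b'), (1, 'b'), (2, 'b'), (0, 'c'), (4, 'b'), (4, 'c'), (5, '')]


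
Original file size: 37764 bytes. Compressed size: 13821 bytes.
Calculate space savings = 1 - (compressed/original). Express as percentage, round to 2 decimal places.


ratio = compressed/original = 13821/37764 = 0.365983
savings = 1 - ratio = 1 - 0.365983 = 0.634017
as a percentage: 0.634017 * 100 = 63.4%

Space savings = 1 - 13821/37764 = 63.4%


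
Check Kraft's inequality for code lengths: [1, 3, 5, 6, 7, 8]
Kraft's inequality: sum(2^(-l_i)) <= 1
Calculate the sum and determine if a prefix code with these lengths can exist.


Sum = 2^(-1) + 2^(-3) + 2^(-5) + 2^(-6) + 2^(-7) + 2^(-8)
    = 0.5 + 0.125 + 0.03125 + 0.015625 + 0.0078125 + 0.00390625
    = 175/256 = 0.68359375
Since 0.68359375 <= 1, Kraft's inequality IS satisfied.
A prefix code with these lengths CAN exist.

Kraft sum = 0.68359375. Satisfied.


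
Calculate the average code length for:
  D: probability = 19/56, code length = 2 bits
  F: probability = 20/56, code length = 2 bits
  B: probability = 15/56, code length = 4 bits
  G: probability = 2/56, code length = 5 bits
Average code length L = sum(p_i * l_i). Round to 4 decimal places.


Weighted contributions p_i * l_i:
  D: (19/56) * 2 = 38/56
  F: (20/56) * 2 = 40/56
  B: (15/56) * 4 = 60/56
  G: (2/56) * 5 = 10/56
Sum = (38 + 40 + 60 + 10)/56 = 148/56

L = 148/56 = 2.6429 bits/symbol


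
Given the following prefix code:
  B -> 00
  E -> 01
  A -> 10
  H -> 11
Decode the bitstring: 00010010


Decoding step by step:
Bits 00 -> B
Bits 01 -> E
Bits 00 -> B
Bits 10 -> A


Decoded message: BEBA


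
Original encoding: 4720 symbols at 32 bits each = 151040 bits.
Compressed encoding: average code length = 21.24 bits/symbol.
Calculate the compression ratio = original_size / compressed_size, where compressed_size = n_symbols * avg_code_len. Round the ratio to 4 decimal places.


original_size = n_symbols * orig_bits = 4720 * 32 = 151040 bits
compressed_size = n_symbols * avg_code_len = 4720 * 21.24 = 100252.8 bits
ratio = original_size / compressed_size = 151040 / 100252.8 = 1.5066

Compression ratio = 1.5066


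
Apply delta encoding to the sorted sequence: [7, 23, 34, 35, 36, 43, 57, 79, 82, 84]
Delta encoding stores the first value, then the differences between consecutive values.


First value: 7
Deltas:
  23 - 7 = 16
  34 - 23 = 11
  35 - 34 = 1
  36 - 35 = 1
  43 - 36 = 7
  57 - 43 = 14
  79 - 57 = 22
  82 - 79 = 3
  84 - 82 = 2


Delta encoded: [7, 16, 11, 1, 1, 7, 14, 22, 3, 2]


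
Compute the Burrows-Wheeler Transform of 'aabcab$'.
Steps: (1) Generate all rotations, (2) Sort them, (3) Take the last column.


Rotations (sorted):
  0: $aabcab -> last char: b
  1: aabcab$ -> last char: $
  2: ab$aabc -> last char: c
  3: abcab$a -> last char: a
  4: b$aabca -> last char: a
  5: bcab$aa -> last char: a
  6: cab$aab -> last char: b


BWT = b$caaab


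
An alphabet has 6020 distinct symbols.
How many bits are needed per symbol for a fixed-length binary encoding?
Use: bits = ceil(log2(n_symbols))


log2(6020) = 12.5555
Bracket: 2^12 = 4096 < 6020 <= 2^13 = 8192
So ceil(log2(6020)) = 13

bits = ceil(log2(6020)) = ceil(12.5555) = 13 bits


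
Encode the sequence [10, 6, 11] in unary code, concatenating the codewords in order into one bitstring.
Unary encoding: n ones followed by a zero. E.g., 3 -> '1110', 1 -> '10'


Encode each number as n ones followed by a terminating 0:
  10 -> 11111111110 (11 bits)
  6 -> 1111110 (7 bits)
  11 -> 111111111110 (12 bits)
Total length = 11 + 7 + 12 = 30 bits.

Unary([10, 6, 11]) = 111111111101111110111111111110 (30 bits)


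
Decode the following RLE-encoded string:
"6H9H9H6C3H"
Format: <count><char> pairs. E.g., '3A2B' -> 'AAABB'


Expanding each <count><char> pair:
  6H -> 'HHHHHH'
  9H -> 'HHHHHHHHH'
  9H -> 'HHHHHHHHH'
  6C -> 'CCCCCC'
  3H -> 'HHH'

Decoded = HHHHHHHHHHHHHHHHHHHHHHHHCCCCCCHHH


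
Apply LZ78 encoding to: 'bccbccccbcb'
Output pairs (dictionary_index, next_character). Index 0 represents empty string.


LZ78 encoding steps:
Dictionary: {0: ''}
Step 1: w='' (idx 0), next='b' -> output (0, 'b'), add 'b' as idx 1
Step 2: w='' (idx 0), next='c' -> output (0, 'c'), add 'c' as idx 2
Step 3: w='c' (idx 2), next='b' -> output (2, 'b'), add 'cb' as idx 3
Step 4: w='c' (idx 2), next='c' -> output (2, 'c'), add 'cc' as idx 4
Step 5: w='cc' (idx 4), next='b' -> output (4, 'b'), add 'ccb' as idx 5
Step 6: w='cb' (idx 3), end of input -> output (3, '')


Encoded: [(0, 'b'), (0, 'c'), (2, 'b'), (2, 'c'), (4, 'b'), (3, '')]


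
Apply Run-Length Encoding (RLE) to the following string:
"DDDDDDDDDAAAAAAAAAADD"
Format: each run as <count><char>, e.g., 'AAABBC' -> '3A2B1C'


Scanning runs left to right:
  i=0: run of 'D' x 9 -> '9D'
  i=9: run of 'A' x 10 -> '10A'
  i=19: run of 'D' x 2 -> '2D'

RLE = 9D10A2D


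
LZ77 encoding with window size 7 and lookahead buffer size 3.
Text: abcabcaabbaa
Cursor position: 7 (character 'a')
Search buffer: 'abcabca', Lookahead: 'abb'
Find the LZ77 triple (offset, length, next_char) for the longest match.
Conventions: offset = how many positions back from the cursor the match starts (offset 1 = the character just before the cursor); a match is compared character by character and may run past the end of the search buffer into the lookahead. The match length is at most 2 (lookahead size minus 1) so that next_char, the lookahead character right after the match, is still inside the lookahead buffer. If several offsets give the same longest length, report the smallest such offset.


Try each offset into the search buffer:
  offset=1 (pos 6, char 'a'): match length 1
  offset=2 (pos 5, char 'c'): match length 0
  offset=3 (pos 4, char 'b'): match length 0
  offset=4 (pos 3, char 'a'): match length 2
  offset=5 (pos 2, char 'c'): match length 0
  offset=6 (pos 1, char 'b'): match length 0
  offset=7 (pos 0, char 'a'): match length 2
Longest match has length 2, found at offsets 4, 7; take the smallest, offset 4.
next_char = character at position 7 + 2 = 9 -> 'b'

Best match: offset=4, length=2 (matching 'ab' starting at position 3)
LZ77 triple: (4, 2, 'b')


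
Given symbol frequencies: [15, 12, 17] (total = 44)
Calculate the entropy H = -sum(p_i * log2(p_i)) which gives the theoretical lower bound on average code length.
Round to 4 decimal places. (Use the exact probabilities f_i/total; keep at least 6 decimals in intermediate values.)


Per-symbol terms -p_i * log2(p_i) with p_i = f_i/44:
  p = 15/44 = 0.340909: log2(p) = -1.552541, -p*log2(p) = 0.529275
  p = 12/44 = 0.272727: log2(p) = -1.874469, -p*log2(p) = 0.511219
  p = 17/44 = 0.386364: log2(p) = -1.371969, -p*log2(p) = 0.530079
H = 0.529275 + 0.511219 + 0.530079 = 1.570573

H = 1.5706 bits/symbol


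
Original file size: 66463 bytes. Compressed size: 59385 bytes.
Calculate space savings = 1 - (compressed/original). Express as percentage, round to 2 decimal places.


ratio = compressed/original = 59385/66463 = 0.893505
savings = 1 - ratio = 1 - 0.893505 = 0.106495
as a percentage: 0.106495 * 100 = 10.65%

Space savings = 1 - 59385/66463 = 10.65%


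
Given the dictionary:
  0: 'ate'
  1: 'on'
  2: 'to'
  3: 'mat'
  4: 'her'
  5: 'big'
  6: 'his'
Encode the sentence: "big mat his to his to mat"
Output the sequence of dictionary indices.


Look up each word in the dictionary:
  'big' -> 5
  'mat' -> 3
  'his' -> 6
  'to' -> 2
  'his' -> 6
  'to' -> 2
  'mat' -> 3

Encoded: [5, 3, 6, 2, 6, 2, 3]


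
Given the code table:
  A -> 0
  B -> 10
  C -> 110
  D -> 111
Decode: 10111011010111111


Decoding:
10 -> B
111 -> D
0 -> A
110 -> C
10 -> B
111 -> D
111 -> D


Result: BDACBDD


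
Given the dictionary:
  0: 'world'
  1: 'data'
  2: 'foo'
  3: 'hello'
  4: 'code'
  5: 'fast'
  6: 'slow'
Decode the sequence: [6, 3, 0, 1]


Look up each index in the dictionary:
  6 -> 'slow'
  3 -> 'hello'
  0 -> 'world'
  1 -> 'data'

Decoded: "slow hello world data"


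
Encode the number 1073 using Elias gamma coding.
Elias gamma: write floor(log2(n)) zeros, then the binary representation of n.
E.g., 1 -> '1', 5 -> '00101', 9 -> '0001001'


num_bits = floor(log2(1073)) + 1 = 11
leading_zeros = num_bits - 1 = 10
binary(1073) = 10000110001

Elias gamma(1073) = '0000000000' + '10000110001' = 000000000010000110001 (21 bits)


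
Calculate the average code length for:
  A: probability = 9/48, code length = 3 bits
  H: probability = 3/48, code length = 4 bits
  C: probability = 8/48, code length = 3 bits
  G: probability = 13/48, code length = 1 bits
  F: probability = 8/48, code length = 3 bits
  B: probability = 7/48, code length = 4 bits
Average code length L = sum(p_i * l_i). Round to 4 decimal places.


Weighted contributions p_i * l_i:
  A: (9/48) * 3 = 27/48
  H: (3/48) * 4 = 12/48
  C: (8/48) * 3 = 24/48
  G: (13/48) * 1 = 13/48
  F: (8/48) * 3 = 24/48
  B: (7/48) * 4 = 28/48
Sum = (27 + 12 + 24 + 13 + 24 + 28)/48 = 128/48

L = 128/48 = 2.6667 bits/symbol


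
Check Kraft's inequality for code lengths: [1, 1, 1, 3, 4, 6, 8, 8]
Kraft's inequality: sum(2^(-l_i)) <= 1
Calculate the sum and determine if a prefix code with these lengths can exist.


Sum = 2^(-1) + 2^(-1) + 2^(-1) + 2^(-3) + 2^(-4) + 2^(-6) + 2^(-8) + 2^(-8)
    = 0.5 + 0.5 + 0.5 + 0.125 + 0.0625 + 0.015625 + 0.00390625 + 0.00390625
    = 438/256 = 1.7109375
Since 1.7109375 > 1, Kraft's inequality is NOT satisfied.
A prefix code with these lengths CANNOT exist.

Kraft sum = 1.7109375. Not satisfied.


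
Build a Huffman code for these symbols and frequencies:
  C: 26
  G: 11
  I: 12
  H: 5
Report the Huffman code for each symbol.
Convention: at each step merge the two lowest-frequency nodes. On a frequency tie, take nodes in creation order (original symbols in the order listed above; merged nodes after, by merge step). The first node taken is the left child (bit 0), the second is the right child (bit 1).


Huffman tree construction:
Step 1: Merge H(5) + G(11) = 16
Step 2: Merge I(12) + (H+G)(16) = 28
Step 3: Merge C(26) + (I+(H+G))(28) = 54
Read each symbol's code off the tree from the root (left child = 0, right child = 1).

Codes:
  C: 0 (length 1)
  G: 111 (length 3)
  I: 10 (length 2)
  H: 110 (length 3)
Average code length: 98/54 = 1.8148 bits/symbol


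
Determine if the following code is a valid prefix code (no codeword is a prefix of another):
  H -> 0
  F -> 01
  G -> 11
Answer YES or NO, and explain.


Checking each pair (does one codeword prefix another?):
  H='0' vs F='01': prefix -- VIOLATION

NO -- this is NOT a valid prefix code. H (0) is a prefix of F (01).


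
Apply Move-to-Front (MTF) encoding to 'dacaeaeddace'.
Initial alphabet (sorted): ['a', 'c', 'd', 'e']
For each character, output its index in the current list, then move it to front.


MTF encoding:
'd': index 2 in ['a', 'c', 'd', 'e'] -> ['d', 'a', 'c', 'e']
'a': index 1 in ['d', 'a', 'c', 'e'] -> ['a', 'd', 'c', 'e']
'c': index 2 in ['a', 'd', 'c', 'e'] -> ['c', 'a', 'd', 'e']
'a': index 1 in ['c', 'a', 'd', 'e'] -> ['a', 'c', 'd', 'e']
'e': index 3 in ['a', 'c', 'd', 'e'] -> ['e', 'a', 'c', 'd']
'a': index 1 in ['e', 'a', 'c', 'd'] -> ['a', 'e', 'c', 'd']
'e': index 1 in ['a', 'e', 'c', 'd'] -> ['e', 'a', 'c', 'd']
'd': index 3 in ['e', 'a', 'c', 'd'] -> ['d', 'e', 'a', 'c']
'd': index 0 in ['d', 'e', 'a', 'c'] -> ['d', 'e', 'a', 'c']
'a': index 2 in ['d', 'e', 'a', 'c'] -> ['a', 'd', 'e', 'c']
'c': index 3 in ['a', 'd', 'e', 'c'] -> ['c', 'a', 'd', 'e']
'e': index 3 in ['c', 'a', 'd', 'e'] -> ['e', 'c', 'a', 'd']


Output: [2, 1, 2, 1, 3, 1, 1, 3, 0, 2, 3, 3]
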